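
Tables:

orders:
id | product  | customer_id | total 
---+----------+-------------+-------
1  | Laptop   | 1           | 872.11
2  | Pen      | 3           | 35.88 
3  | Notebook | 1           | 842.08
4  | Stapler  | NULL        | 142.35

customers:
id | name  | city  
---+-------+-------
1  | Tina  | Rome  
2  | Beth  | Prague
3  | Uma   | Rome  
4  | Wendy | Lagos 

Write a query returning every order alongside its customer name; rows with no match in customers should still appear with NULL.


LEFT JOIN keeps every row from orders (the left table); where customer_id has no match in customers, the customer columns become NULL. Walk through each order:
  - order 1 (Laptop): customer_id=1 -> matches Tina
  - order 2 (Pen): customer_id=3 -> matches Uma
  - order 3 (Notebook): customer_id=1 -> matches Tina
  - order 4 (Stapler): customer_id=NULL, no match -> kept with NULL
All 4 rows appear; 1 has NULL customer.

SQL:
SELECT a.product, b.name AS customer
FROM orders a
LEFT JOIN customers b ON a.customer_id = b.id

Result:
product  | customer
---------+---------
Laptop   | Tina    
Pen      | Uma     
Notebook | Tina    
Stapler  | NULL    


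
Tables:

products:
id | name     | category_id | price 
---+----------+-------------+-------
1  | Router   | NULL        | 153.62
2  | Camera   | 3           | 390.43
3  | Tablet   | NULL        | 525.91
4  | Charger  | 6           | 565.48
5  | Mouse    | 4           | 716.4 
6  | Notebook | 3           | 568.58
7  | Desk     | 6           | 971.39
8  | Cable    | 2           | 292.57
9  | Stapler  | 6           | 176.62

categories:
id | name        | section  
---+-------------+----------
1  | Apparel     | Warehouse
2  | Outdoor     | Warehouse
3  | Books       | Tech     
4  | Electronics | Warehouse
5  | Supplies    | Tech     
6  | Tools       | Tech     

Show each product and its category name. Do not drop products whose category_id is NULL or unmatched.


LEFT JOIN keeps every row from products (the left table); where category_id has no match in categories, the category columns become NULL. Walk through each product:
  - product 1 (Router): category_id=NULL, no match -> kept with NULL
  - product 2 (Camera): category_id=3 -> matches Books
  - product 3 (Tablet): category_id=NULL, no match -> kept with NULL
  - product 4 (Charger): category_id=6 -> matches Tools
  - product 5 (Mouse): category_id=4 -> matches Electronics
  - product 6 (Notebook): category_id=3 -> matches Books
  - product 7 (Desk): category_id=6 -> matches Tools
  - product 8 (Cable): category_id=2 -> matches Outdoor
  - product 9 (Stapler): category_id=6 -> matches Tools
All 9 rows appear; 2 have NULL category.

SQL:
SELECT a.name, b.name AS category
FROM products a
LEFT JOIN categories b ON a.category_id = b.id

Result:
name     | category   
---------+------------
Router   | NULL       
Camera   | Books      
Tablet   | NULL       
Charger  | Tools      
Mouse    | Electronics
Notebook | Books      
Desk     | Tools      
Cable    | Outdoor    
Stapler  | Tools      


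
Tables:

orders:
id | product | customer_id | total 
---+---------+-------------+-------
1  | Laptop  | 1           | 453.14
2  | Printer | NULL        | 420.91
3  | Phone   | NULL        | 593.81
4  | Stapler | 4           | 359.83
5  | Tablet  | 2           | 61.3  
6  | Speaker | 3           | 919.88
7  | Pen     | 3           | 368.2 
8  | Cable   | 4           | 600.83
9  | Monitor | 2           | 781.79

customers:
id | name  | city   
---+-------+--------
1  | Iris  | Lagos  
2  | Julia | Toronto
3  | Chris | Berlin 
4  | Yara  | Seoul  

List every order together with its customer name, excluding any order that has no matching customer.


INNER JOIN keeps only orders rows whose customer_id matches an id in customers. Walk through each order:
  - order 1 (Laptop): customer_id=1 -> matches Iris
  - order 2 (Printer): customer_id=NULL, no match -> dropped
  - order 3 (Phone): customer_id=NULL, no match -> dropped
  - order 4 (Stapler): customer_id=4 -> matches Yara
  - order 5 (Tablet): customer_id=2 -> matches Julia
  - order 6 (Speaker): customer_id=3 -> matches Chris
  - order 7 (Pen): customer_id=3 -> matches Chris
  - order 8 (Cable): customer_id=4 -> matches Yara
  - order 9 (Monitor): customer_id=2 -> matches Julia
So 2 of 9 rows are dropped.

SQL:
SELECT a.product, b.name AS customer
FROM orders a
INNER JOIN customers b ON a.customer_id = b.id

Result:
product | customer
--------+---------
Laptop  | Iris    
Stapler | Yara    
Tablet  | Julia   
Speaker | Chris   
Pen     | Chris   
Cable   | Yara    
Monitor | Julia   


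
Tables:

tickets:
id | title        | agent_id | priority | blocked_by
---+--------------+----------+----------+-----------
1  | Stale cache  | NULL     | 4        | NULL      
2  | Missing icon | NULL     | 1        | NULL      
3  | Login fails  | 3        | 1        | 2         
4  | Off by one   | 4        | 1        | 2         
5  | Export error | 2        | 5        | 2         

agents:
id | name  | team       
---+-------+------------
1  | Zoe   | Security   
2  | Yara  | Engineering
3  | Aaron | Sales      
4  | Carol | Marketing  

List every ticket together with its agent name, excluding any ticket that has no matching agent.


INNER JOIN keeps only tickets rows whose agent_id matches an id in agents. Walk through each ticket:
  - ticket 1 (Stale cache): agent_id=NULL, no match -> dropped
  - ticket 2 (Missing icon): agent_id=NULL, no match -> dropped
  - ticket 3 (Login fails): agent_id=3 -> matches Aaron
  - ticket 4 (Off by one): agent_id=4 -> matches Carol
  - ticket 5 (Export error): agent_id=2 -> matches Yara
So 2 of 5 rows are dropped.

SQL:
SELECT a.title, b.name AS agent
FROM tickets a
INNER JOIN agents b ON a.agent_id = b.id

Result:
title        | agent
-------------+------
Login fails  | Aaron
Off by one   | Carol
Export error | Yara 


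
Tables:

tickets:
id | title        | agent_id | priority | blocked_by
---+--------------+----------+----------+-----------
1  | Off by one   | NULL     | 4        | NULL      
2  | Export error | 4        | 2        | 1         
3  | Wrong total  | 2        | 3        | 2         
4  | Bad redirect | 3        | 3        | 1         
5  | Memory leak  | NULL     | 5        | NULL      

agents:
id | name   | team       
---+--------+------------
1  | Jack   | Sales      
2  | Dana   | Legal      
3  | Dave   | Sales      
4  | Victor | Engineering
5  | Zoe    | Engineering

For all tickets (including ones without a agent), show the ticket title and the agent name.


LEFT JOIN keeps every row from tickets (the left table); where agent_id has no match in agents, the agent columns become NULL. Walk through each ticket:
  - ticket 1 (Off by one): agent_id=NULL, no match -> kept with NULL
  - ticket 2 (Export error): agent_id=4 -> matches Victor
  - ticket 3 (Wrong total): agent_id=2 -> matches Dana
  - ticket 4 (Bad redirect): agent_id=3 -> matches Dave
  - ticket 5 (Memory leak): agent_id=NULL, no match -> kept with NULL
All 5 rows appear; 2 have NULL agent.

SQL:
SELECT a.title, b.name AS agent
FROM tickets a
LEFT JOIN agents b ON a.agent_id = b.id

Result:
title        | agent 
-------------+-------
Off by one   | NULL  
Export error | Victor
Wrong total  | Dana  
Bad redirect | Dave  
Memory leak  | NULL  


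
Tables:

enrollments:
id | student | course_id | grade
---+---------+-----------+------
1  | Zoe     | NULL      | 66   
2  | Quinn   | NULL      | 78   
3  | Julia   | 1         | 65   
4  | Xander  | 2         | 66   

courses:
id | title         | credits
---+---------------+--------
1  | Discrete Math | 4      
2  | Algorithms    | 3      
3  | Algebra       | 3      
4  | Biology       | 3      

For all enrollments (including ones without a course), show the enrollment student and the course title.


LEFT JOIN keeps every row from enrollments (the left table); where course_id has no match in courses, the course columns become NULL. Walk through each enrollment:
  - enrollment 1 (Zoe): course_id=NULL, no match -> kept with NULL
  - enrollment 2 (Quinn): course_id=NULL, no match -> kept with NULL
  - enrollment 3 (Julia): course_id=1 -> matches Discrete Math
  - enrollment 4 (Xander): course_id=2 -> matches Algorithms
All 4 rows appear; 2 have NULL course.

SQL:
SELECT a.student, b.title AS course
FROM enrollments a
LEFT JOIN courses b ON a.course_id = b.id

Result:
student | course       
--------+--------------
Zoe     | NULL         
Quinn   | NULL         
Julia   | Discrete Math
Xander  | Algorithms   


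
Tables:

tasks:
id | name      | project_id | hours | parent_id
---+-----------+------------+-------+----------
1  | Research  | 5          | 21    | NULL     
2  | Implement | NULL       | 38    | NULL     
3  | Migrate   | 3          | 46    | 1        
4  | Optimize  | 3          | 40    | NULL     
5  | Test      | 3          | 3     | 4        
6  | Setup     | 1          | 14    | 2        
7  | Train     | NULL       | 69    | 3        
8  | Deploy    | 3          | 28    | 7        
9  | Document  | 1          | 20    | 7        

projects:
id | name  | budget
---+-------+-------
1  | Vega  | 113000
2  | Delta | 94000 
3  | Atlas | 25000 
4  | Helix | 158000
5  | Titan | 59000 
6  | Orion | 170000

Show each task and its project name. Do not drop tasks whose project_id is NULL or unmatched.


LEFT JOIN keeps every row from tasks (the left table); where project_id has no match in projects, the project columns become NULL. Walk through each task:
  - task 1 (Research): project_id=5 -> matches Titan
  - task 2 (Implement): project_id=NULL, no match -> kept with NULL
  - task 3 (Migrate): project_id=3 -> matches Atlas
  - task 4 (Optimize): project_id=3 -> matches Atlas
  - task 5 (Test): project_id=3 -> matches Atlas
  - task 6 (Setup): project_id=1 -> matches Vega
  - task 7 (Train): project_id=NULL, no match -> kept with NULL
  - task 8 (Deploy): project_id=3 -> matches Atlas
  - task 9 (Document): project_id=1 -> matches Vega
All 9 rows appear; 2 have NULL project.

SQL:
SELECT a.name, b.name AS project
FROM tasks a
LEFT JOIN projects b ON a.project_id = b.id

Result:
name      | project
----------+--------
Research  | Titan  
Implement | NULL   
Migrate   | Atlas  
Optimize  | Atlas  
Test      | Atlas  
Setup     | Vega   
Train     | NULL   
Deploy    | Atlas  
Document  | Vega   


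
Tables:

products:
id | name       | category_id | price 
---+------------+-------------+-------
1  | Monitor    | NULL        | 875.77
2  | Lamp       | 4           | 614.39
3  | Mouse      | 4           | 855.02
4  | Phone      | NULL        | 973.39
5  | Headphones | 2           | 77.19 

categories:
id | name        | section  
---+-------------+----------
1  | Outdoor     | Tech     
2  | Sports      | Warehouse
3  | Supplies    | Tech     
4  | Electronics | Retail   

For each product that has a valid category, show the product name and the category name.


INNER JOIN keeps only products rows whose category_id matches an id in categories. Walk through each product:
  - product 1 (Monitor): category_id=NULL, no match -> dropped
  - product 2 (Lamp): category_id=4 -> matches Electronics
  - product 3 (Mouse): category_id=4 -> matches Electronics
  - product 4 (Phone): category_id=NULL, no match -> dropped
  - product 5 (Headphones): category_id=2 -> matches Sports
So 2 of 5 rows are dropped.

SQL:
SELECT a.name, b.name AS category
FROM products a
INNER JOIN categories b ON a.category_id = b.id

Result:
name       | category   
-----------+------------
Lamp       | Electronics
Mouse      | Electronics
Headphones | Sports     


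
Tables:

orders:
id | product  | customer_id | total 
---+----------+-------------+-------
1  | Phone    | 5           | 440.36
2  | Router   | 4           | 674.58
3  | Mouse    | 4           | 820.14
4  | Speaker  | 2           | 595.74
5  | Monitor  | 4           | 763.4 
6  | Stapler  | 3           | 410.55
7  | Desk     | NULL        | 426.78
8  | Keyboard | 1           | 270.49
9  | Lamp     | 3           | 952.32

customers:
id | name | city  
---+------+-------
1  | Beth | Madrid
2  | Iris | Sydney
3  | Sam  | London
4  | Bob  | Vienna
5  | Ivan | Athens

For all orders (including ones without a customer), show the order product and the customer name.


LEFT JOIN keeps every row from orders (the left table); where customer_id has no match in customers, the customer columns become NULL. Walk through each order:
  - order 1 (Phone): customer_id=5 -> matches Ivan
  - order 2 (Router): customer_id=4 -> matches Bob
  - order 3 (Mouse): customer_id=4 -> matches Bob
  - order 4 (Speaker): customer_id=2 -> matches Iris
  - order 5 (Monitor): customer_id=4 -> matches Bob
  - order 6 (Stapler): customer_id=3 -> matches Sam
  - order 7 (Desk): customer_id=NULL, no match -> kept with NULL
  - order 8 (Keyboard): customer_id=1 -> matches Beth
  - order 9 (Lamp): customer_id=3 -> matches Sam
All 9 rows appear; 1 has NULL customer.

SQL:
SELECT a.product, b.name AS customer
FROM orders a
LEFT JOIN customers b ON a.customer_id = b.id

Result:
product  | customer
---------+---------
Phone    | Ivan    
Router   | Bob     
Mouse    | Bob     
Speaker  | Iris    
Monitor  | Bob     
Stapler  | Sam     
Desk     | NULL    
Keyboard | Beth    
Lamp     | Sam     


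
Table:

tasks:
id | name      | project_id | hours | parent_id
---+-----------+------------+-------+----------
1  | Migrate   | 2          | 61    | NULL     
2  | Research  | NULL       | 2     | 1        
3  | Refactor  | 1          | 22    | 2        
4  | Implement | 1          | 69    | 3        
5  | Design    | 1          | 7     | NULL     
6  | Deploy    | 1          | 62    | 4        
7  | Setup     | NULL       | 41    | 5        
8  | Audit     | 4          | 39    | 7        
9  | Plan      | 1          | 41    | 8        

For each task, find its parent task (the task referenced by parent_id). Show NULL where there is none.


This is a self-join: tasks is joined to a second copy of itself, matching each row's parent_id to another row's id. Use LEFT JOIN so rows with parent_id=NULL are kept.
  - task 1 (Migrate): parent_id=NULL -> NULL
  - task 2 (Research): parent_id=1 -> Migrate
  - task 3 (Refactor): parent_id=2 -> Research
  - task 4 (Implement): parent_id=3 -> Refactor
  - task 5 (Design): parent_id=NULL -> NULL
  - task 6 (Deploy): parent_id=4 -> Implement
  - task 7 (Setup): parent_id=5 -> Design
  - task 8 (Audit): parent_id=7 -> Setup
  - task 9 (Plan): parent_id=8 -> Audit

SQL:
SELECT a.name AS item, b.name AS parent
FROM tasks a
LEFT JOIN tasks b ON a.parent_id = b.id

Result:
item      | parent   
----------+----------
Migrate   | NULL     
Research  | Migrate  
Refactor  | Research 
Implement | Refactor 
Design    | NULL     
Deploy    | Implement
Setup     | Design   
Audit     | Setup    
Plan      | Audit    


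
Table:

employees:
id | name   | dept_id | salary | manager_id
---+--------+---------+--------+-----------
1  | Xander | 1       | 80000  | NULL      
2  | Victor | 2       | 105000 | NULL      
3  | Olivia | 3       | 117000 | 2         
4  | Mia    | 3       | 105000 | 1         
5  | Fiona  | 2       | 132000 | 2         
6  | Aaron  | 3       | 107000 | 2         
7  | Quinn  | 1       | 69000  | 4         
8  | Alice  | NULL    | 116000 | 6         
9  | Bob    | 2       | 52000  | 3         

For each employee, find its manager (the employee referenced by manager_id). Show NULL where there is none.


This is a self-join: employees is joined to a second copy of itself, matching each row's manager_id to another row's id. Use LEFT JOIN so rows with manager_id=NULL are kept.
  - employee 1 (Xander): manager_id=NULL -> NULL
  - employee 2 (Victor): manager_id=NULL -> NULL
  - employee 3 (Olivia): manager_id=2 -> Victor
  - employee 4 (Mia): manager_id=1 -> Xander
  - employee 5 (Fiona): manager_id=2 -> Victor
  - employee 6 (Aaron): manager_id=2 -> Victor
  - employee 7 (Quinn): manager_id=4 -> Mia
  - employee 8 (Alice): manager_id=6 -> Aaron
  - employee 9 (Bob): manager_id=3 -> Olivia

SQL:
SELECT a.name AS item, b.name AS manager
FROM employees a
LEFT JOIN employees b ON a.manager_id = b.id

Result:
item   | manager
-------+--------
Xander | NULL   
Victor | NULL   
Olivia | Victor 
Mia    | Xander 
Fiona  | Victor 
Aaron  | Victor 
Quinn  | Mia    
Alice  | Aaron  
Bob    | Olivia 


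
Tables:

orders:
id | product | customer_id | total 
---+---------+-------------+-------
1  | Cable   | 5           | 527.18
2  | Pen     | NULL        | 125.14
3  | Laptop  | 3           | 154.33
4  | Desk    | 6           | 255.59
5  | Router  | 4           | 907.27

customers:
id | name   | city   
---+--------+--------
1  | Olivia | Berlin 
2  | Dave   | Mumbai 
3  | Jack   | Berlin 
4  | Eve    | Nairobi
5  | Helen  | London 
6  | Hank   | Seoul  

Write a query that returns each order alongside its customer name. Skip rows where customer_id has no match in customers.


INNER JOIN keeps only orders rows whose customer_id matches an id in customers. Walk through each order:
  - order 1 (Cable): customer_id=5 -> matches Helen
  - order 2 (Pen): customer_id=NULL, no match -> dropped
  - order 3 (Laptop): customer_id=3 -> matches Jack
  - order 4 (Desk): customer_id=6 -> matches Hank
  - order 5 (Router): customer_id=4 -> matches Eve
So 1 of 5 rows is dropped.

SQL:
SELECT a.product, b.name AS customer
FROM orders a
INNER JOIN customers b ON a.customer_id = b.id

Result:
product | customer
--------+---------
Cable   | Helen   
Laptop  | Jack    
Desk    | Hank    
Router  | Eve     


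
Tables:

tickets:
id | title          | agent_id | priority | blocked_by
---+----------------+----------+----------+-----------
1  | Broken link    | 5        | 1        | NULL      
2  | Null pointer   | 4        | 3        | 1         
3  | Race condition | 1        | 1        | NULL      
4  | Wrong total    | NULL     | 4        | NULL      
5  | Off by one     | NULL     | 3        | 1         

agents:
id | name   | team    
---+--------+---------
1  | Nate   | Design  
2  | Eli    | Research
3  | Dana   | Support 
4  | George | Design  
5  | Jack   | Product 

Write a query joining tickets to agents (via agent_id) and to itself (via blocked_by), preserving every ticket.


Two LEFT JOINs from the same base table tickets: one to agents via agent_id, one to tickets itself via blocked_by. Both are LEFT so every ticket is preserved.
Match against agents:
  - ticket 1 (Broken link): agent_id=5 -> matches Jack
  - ticket 2 (Null pointer): agent_id=4 -> matches George
  - ticket 3 (Race condition): agent_id=1 -> matches Nate
  - ticket 4 (Wrong total): agent_id=NULL, no match -> kept with NULL
  - ticket 5 (Off by one): agent_id=NULL, no match -> kept with NULL
Match against tickets (self):
  - ticket 1 (Broken link): blocked_by=NULL -> NULL
  - ticket 2 (Null pointer): blocked_by=1 -> Broken link
  - ticket 3 (Race condition): blocked_by=NULL -> NULL
  - ticket 4 (Wrong total): blocked_by=NULL -> NULL
  - ticket 5 (Off by one): blocked_by=1 -> Broken link

SQL:
SELECT a.title, b.name AS agent, c.title AS blocked_by
FROM tickets a
LEFT JOIN agents b ON a.agent_id = b.id
LEFT JOIN tickets c ON a.blocked_by = c.id

Result:
title          | agent  | blocked_by 
---------------+--------+------------
Broken link    | Jack   | NULL       
Null pointer   | George | Broken link
Race condition | Nate   | NULL       
Wrong total    | NULL   | NULL       
Off by one     | NULL   | Broken link


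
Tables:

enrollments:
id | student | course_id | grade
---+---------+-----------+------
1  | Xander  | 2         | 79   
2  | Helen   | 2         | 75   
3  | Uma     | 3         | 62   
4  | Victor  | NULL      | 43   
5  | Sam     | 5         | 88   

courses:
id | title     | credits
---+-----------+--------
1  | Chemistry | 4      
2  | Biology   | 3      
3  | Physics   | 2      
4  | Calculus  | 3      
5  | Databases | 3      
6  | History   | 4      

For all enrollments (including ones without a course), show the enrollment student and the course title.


LEFT JOIN keeps every row from enrollments (the left table); where course_id has no match in courses, the course columns become NULL. Walk through each enrollment:
  - enrollment 1 (Xander): course_id=2 -> matches Biology
  - enrollment 2 (Helen): course_id=2 -> matches Biology
  - enrollment 3 (Uma): course_id=3 -> matches Physics
  - enrollment 4 (Victor): course_id=NULL, no match -> kept with NULL
  - enrollment 5 (Sam): course_id=5 -> matches Databases
All 5 rows appear; 1 has NULL course.

SQL:
SELECT a.student, b.title AS course
FROM enrollments a
LEFT JOIN courses b ON a.course_id = b.id

Result:
student | course   
--------+----------
Xander  | Biology  
Helen   | Biology  
Uma     | Physics  
Victor  | NULL     
Sam     | Databases


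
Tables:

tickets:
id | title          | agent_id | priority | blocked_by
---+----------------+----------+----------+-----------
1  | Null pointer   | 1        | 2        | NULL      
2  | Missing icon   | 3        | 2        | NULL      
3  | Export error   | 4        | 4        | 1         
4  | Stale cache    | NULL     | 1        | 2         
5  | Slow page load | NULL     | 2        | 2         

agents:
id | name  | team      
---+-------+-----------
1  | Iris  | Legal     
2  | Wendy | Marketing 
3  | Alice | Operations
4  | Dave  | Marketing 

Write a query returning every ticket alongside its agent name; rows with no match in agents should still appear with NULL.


LEFT JOIN keeps every row from tickets (the left table); where agent_id has no match in agents, the agent columns become NULL. Walk through each ticket:
  - ticket 1 (Null pointer): agent_id=1 -> matches Iris
  - ticket 2 (Missing icon): agent_id=3 -> matches Alice
  - ticket 3 (Export error): agent_id=4 -> matches Dave
  - ticket 4 (Stale cache): agent_id=NULL, no match -> kept with NULL
  - ticket 5 (Slow page load): agent_id=NULL, no match -> kept with NULL
All 5 rows appear; 2 have NULL agent.

SQL:
SELECT a.title, b.name AS agent
FROM tickets a
LEFT JOIN agents b ON a.agent_id = b.id

Result:
title          | agent
---------------+------
Null pointer   | Iris 
Missing icon   | Alice
Export error   | Dave 
Stale cache    | NULL 
Slow page load | NULL 


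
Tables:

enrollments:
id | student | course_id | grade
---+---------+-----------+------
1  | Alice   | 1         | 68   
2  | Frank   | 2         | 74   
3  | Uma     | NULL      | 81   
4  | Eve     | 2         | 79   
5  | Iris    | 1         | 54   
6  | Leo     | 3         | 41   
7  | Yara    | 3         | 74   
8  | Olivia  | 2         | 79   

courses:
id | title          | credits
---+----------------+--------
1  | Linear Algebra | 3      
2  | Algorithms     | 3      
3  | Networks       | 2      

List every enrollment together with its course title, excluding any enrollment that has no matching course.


INNER JOIN keeps only enrollments rows whose course_id matches an id in courses. Walk through each enrollment:
  - enrollment 1 (Alice): course_id=1 -> matches Linear Algebra
  - enrollment 2 (Frank): course_id=2 -> matches Algorithms
  - enrollment 3 (Uma): course_id=NULL, no match -> dropped
  - enrollment 4 (Eve): course_id=2 -> matches Algorithms
  - enrollment 5 (Iris): course_id=1 -> matches Linear Algebra
  - enrollment 6 (Leo): course_id=3 -> matches Networks
  - enrollment 7 (Yara): course_id=3 -> matches Networks
  - enrollment 8 (Olivia): course_id=2 -> matches Algorithms
So 1 of 8 rows is dropped.

SQL:
SELECT a.student, b.title AS course
FROM enrollments a
INNER JOIN courses b ON a.course_id = b.id

Result:
student | course        
--------+---------------
Alice   | Linear Algebra
Frank   | Algorithms    
Eve     | Algorithms    
Iris    | Linear Algebra
Leo     | Networks      
Yara    | Networks      
Olivia  | Algorithms    


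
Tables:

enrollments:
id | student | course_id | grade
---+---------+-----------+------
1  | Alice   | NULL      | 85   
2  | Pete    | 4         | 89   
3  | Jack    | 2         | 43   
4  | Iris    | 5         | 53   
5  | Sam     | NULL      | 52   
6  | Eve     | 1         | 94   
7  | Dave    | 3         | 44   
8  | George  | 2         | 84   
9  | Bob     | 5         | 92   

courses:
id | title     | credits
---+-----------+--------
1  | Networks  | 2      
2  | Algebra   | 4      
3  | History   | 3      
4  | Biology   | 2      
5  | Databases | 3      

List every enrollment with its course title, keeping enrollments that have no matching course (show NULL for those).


LEFT JOIN keeps every row from enrollments (the left table); where course_id has no match in courses, the course columns become NULL. Walk through each enrollment:
  - enrollment 1 (Alice): course_id=NULL, no match -> kept with NULL
  - enrollment 2 (Pete): course_id=4 -> matches Biology
  - enrollment 3 (Jack): course_id=2 -> matches Algebra
  - enrollment 4 (Iris): course_id=5 -> matches Databases
  - enrollment 5 (Sam): course_id=NULL, no match -> kept with NULL
  - enrollment 6 (Eve): course_id=1 -> matches Networks
  - enrollment 7 (Dave): course_id=3 -> matches History
  - enrollment 8 (George): course_id=2 -> matches Algebra
  - enrollment 9 (Bob): course_id=5 -> matches Databases
All 9 rows appear; 2 have NULL course.

SQL:
SELECT a.student, b.title AS course
FROM enrollments a
LEFT JOIN courses b ON a.course_id = b.id

Result:
student | course   
--------+----------
Alice   | NULL     
Pete    | Biology  
Jack    | Algebra  
Iris    | Databases
Sam     | NULL     
Eve     | Networks 
Dave    | History  
George  | Algebra  
Bob     | Databases


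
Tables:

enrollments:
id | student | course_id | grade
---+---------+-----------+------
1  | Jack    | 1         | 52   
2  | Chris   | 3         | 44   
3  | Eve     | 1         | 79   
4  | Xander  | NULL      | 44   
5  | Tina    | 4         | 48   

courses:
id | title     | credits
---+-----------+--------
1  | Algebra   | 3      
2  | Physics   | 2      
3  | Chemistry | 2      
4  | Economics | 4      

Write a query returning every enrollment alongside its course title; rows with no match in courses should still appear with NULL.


LEFT JOIN keeps every row from enrollments (the left table); where course_id has no match in courses, the course columns become NULL. Walk through each enrollment:
  - enrollment 1 (Jack): course_id=1 -> matches Algebra
  - enrollment 2 (Chris): course_id=3 -> matches Chemistry
  - enrollment 3 (Eve): course_id=1 -> matches Algebra
  - enrollment 4 (Xander): course_id=NULL, no match -> kept with NULL
  - enrollment 5 (Tina): course_id=4 -> matches Economics
All 5 rows appear; 1 has NULL course.

SQL:
SELECT a.student, b.title AS course
FROM enrollments a
LEFT JOIN courses b ON a.course_id = b.id

Result:
student | course   
--------+----------
Jack    | Algebra  
Chris   | Chemistry
Eve     | Algebra  
Xander  | NULL     
Tina    | Economics


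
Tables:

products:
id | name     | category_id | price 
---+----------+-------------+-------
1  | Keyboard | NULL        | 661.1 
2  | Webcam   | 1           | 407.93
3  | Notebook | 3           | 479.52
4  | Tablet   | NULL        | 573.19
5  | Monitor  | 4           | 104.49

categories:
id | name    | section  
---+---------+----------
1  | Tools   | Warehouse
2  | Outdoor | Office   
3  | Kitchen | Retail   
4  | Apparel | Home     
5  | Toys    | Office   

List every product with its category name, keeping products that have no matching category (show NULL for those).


LEFT JOIN keeps every row from products (the left table); where category_id has no match in categories, the category columns become NULL. Walk through each product:
  - product 1 (Keyboard): category_id=NULL, no match -> kept with NULL
  - product 2 (Webcam): category_id=1 -> matches Tools
  - product 3 (Notebook): category_id=3 -> matches Kitchen
  - product 4 (Tablet): category_id=NULL, no match -> kept with NULL
  - product 5 (Monitor): category_id=4 -> matches Apparel
All 5 rows appear; 2 have NULL category.

SQL:
SELECT a.name, b.name AS category
FROM products a
LEFT JOIN categories b ON a.category_id = b.id

Result:
name     | category
---------+---------
Keyboard | NULL    
Webcam   | Tools   
Notebook | Kitchen 
Tablet   | NULL    
Monitor  | Apparel 


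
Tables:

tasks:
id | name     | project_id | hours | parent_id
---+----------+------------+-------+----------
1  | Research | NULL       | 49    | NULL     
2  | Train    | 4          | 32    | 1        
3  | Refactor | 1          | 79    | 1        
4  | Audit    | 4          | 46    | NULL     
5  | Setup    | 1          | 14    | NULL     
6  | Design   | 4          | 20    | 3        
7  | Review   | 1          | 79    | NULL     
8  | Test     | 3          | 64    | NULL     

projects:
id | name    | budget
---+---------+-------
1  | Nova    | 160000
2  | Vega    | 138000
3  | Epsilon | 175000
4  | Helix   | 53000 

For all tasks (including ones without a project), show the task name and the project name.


LEFT JOIN keeps every row from tasks (the left table); where project_id has no match in projects, the project columns become NULL. Walk through each task:
  - task 1 (Research): project_id=NULL, no match -> kept with NULL
  - task 2 (Train): project_id=4 -> matches Helix
  - task 3 (Refactor): project_id=1 -> matches Nova
  - task 4 (Audit): project_id=4 -> matches Helix
  - task 5 (Setup): project_id=1 -> matches Nova
  - task 6 (Design): project_id=4 -> matches Helix
  - task 7 (Review): project_id=1 -> matches Nova
  - task 8 (Test): project_id=3 -> matches Epsilon
All 8 rows appear; 1 has NULL project.

SQL:
SELECT a.name, b.name AS project
FROM tasks a
LEFT JOIN projects b ON a.project_id = b.id

Result:
name     | project
---------+--------
Research | NULL   
Train    | Helix  
Refactor | Nova   
Audit    | Helix  
Setup    | Nova   
Design   | Helix  
Review   | Nova   
Test     | Epsilon


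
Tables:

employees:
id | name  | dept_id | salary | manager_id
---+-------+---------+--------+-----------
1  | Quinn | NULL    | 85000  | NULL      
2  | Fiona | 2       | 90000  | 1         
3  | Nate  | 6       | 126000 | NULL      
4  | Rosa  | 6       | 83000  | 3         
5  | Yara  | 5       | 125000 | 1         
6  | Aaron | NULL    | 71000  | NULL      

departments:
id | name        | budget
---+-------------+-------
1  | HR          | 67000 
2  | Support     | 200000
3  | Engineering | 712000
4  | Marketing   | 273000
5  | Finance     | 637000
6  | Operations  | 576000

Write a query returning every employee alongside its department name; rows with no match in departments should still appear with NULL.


LEFT JOIN keeps every row from employees (the left table); where dept_id has no match in departments, the department columns become NULL. Walk through each employee:
  - employee 1 (Quinn): dept_id=NULL, no match -> kept with NULL
  - employee 2 (Fiona): dept_id=2 -> matches Support
  - employee 3 (Nate): dept_id=6 -> matches Operations
  - employee 4 (Rosa): dept_id=6 -> matches Operations
  - employee 5 (Yara): dept_id=5 -> matches Finance
  - employee 6 (Aaron): dept_id=NULL, no match -> kept with NULL
All 6 rows appear; 2 have NULL department.

SQL:
SELECT a.name, b.name AS department
FROM employees a
LEFT JOIN departments b ON a.dept_id = b.id

Result:
name  | department
------+-----------
Quinn | NULL      
Fiona | Support   
Nate  | Operations
Rosa  | Operations
Yara  | Finance   
Aaron | NULL      


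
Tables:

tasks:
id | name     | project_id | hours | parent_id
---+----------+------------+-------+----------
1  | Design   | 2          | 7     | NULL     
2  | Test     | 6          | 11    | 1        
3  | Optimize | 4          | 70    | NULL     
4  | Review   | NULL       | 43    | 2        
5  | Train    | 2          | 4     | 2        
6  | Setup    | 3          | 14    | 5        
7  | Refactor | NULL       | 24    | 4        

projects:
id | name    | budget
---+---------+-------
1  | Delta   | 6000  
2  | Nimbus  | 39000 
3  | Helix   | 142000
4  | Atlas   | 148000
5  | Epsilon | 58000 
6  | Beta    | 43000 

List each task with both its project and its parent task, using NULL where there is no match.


Two LEFT JOINs from the same base table tasks: one to projects via project_id, one to tasks itself via parent_id. Both are LEFT so every task is preserved.
Match against projects:
  - task 1 (Design): project_id=2 -> matches Nimbus
  - task 2 (Test): project_id=6 -> matches Beta
  - task 3 (Optimize): project_id=4 -> matches Atlas
  - task 4 (Review): project_id=NULL, no match -> kept with NULL
  - task 5 (Train): project_id=2 -> matches Nimbus
  - task 6 (Setup): project_id=3 -> matches Helix
  - task 7 (Refactor): project_id=NULL, no match -> kept with NULL
Match against tasks (self):
  - task 1 (Design): parent_id=NULL -> NULL
  - task 2 (Test): parent_id=1 -> Design
  - task 3 (Optimize): parent_id=NULL -> NULL
  - task 4 (Review): parent_id=2 -> Test
  - task 5 (Train): parent_id=2 -> Test
  - task 6 (Setup): parent_id=5 -> Train
  - task 7 (Refactor): parent_id=4 -> Review

SQL:
SELECT a.name, b.name AS project, c.name AS parent
FROM tasks a
LEFT JOIN projects b ON a.project_id = b.id
LEFT JOIN tasks c ON a.parent_id = c.id

Result:
name     | project | parent
---------+---------+-------
Design   | Nimbus  | NULL  
Test     | Beta    | Design
Optimize | Atlas   | NULL  
Review   | NULL    | Test  
Train    | Nimbus  | Test  
Setup    | Helix   | Train 
Refactor | NULL    | Review


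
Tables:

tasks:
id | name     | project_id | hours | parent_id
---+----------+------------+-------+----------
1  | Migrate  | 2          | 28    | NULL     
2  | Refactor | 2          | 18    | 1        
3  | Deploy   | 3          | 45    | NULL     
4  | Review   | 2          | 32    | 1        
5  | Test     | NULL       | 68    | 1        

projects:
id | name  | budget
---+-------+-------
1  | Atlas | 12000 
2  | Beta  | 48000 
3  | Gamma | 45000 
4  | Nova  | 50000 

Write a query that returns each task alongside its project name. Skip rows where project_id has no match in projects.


INNER JOIN keeps only tasks rows whose project_id matches an id in projects. Walk through each task:
  - task 1 (Migrate): project_id=2 -> matches Beta
  - task 2 (Refactor): project_id=2 -> matches Beta
  - task 3 (Deploy): project_id=3 -> matches Gamma
  - task 4 (Review): project_id=2 -> matches Beta
  - task 5 (Test): project_id=NULL, no match -> dropped
So 1 of 5 rows is dropped.

SQL:
SELECT a.name, b.name AS project
FROM tasks a
INNER JOIN projects b ON a.project_id = b.id

Result:
name     | project
---------+--------
Migrate  | Beta   
Refactor | Beta   
Deploy   | Gamma  
Review   | Beta   


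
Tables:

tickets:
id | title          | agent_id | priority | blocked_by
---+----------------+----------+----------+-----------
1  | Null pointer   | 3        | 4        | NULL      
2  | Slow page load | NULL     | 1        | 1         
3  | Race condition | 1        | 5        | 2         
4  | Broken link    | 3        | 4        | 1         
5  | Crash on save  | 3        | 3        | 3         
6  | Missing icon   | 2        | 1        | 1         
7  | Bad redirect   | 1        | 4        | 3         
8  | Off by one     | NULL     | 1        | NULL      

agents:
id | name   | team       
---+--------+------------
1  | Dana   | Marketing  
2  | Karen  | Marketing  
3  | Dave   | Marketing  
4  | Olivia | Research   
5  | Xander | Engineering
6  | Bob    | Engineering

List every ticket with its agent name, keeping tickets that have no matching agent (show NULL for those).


LEFT JOIN keeps every row from tickets (the left table); where agent_id has no match in agents, the agent columns become NULL. Walk through each ticket:
  - ticket 1 (Null pointer): agent_id=3 -> matches Dave
  - ticket 2 (Slow page load): agent_id=NULL, no match -> kept with NULL
  - ticket 3 (Race condition): agent_id=1 -> matches Dana
  - ticket 4 (Broken link): agent_id=3 -> matches Dave
  - ticket 5 (Crash on save): agent_id=3 -> matches Dave
  - ticket 6 (Missing icon): agent_id=2 -> matches Karen
  - ticket 7 (Bad redirect): agent_id=1 -> matches Dana
  - ticket 8 (Off by one): agent_id=NULL, no match -> kept with NULL
All 8 rows appear; 2 have NULL agent.

SQL:
SELECT a.title, b.name AS agent
FROM tickets a
LEFT JOIN agents b ON a.agent_id = b.id

Result:
title          | agent
---------------+------
Null pointer   | Dave 
Slow page load | NULL 
Race condition | Dana 
Broken link    | Dave 
Crash on save  | Dave 
Missing icon   | Karen
Bad redirect   | Dana 
Off by one     | NULL 


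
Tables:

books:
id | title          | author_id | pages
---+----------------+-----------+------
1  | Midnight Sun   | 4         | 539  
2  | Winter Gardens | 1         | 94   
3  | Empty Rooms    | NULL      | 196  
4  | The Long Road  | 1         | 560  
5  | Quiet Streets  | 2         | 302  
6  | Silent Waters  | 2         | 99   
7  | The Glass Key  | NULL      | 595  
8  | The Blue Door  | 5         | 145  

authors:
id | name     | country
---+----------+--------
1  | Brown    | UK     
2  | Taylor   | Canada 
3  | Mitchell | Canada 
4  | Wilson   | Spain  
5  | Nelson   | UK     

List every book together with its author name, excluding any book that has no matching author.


INNER JOIN keeps only books rows whose author_id matches an id in authors. Walk through each book:
  - book 1 (Midnight Sun): author_id=4 -> matches Wilson
  - book 2 (Winter Gardens): author_id=1 -> matches Brown
  - book 3 (Empty Rooms): author_id=NULL, no match -> dropped
  - book 4 (The Long Road): author_id=1 -> matches Brown
  - book 5 (Quiet Streets): author_id=2 -> matches Taylor
  - book 6 (Silent Waters): author_id=2 -> matches Taylor
  - book 7 (The Glass Key): author_id=NULL, no match -> dropped
  - book 8 (The Blue Door): author_id=5 -> matches Nelson
So 2 of 8 rows are dropped.

SQL:
SELECT a.title, b.name AS author
FROM books a
INNER JOIN authors b ON a.author_id = b.id

Result:
title          | author
---------------+-------
Midnight Sun   | Wilson
Winter Gardens | Brown 
The Long Road  | Brown 
Quiet Streets  | Taylor
Silent Waters  | Taylor
The Blue Door  | Nelson


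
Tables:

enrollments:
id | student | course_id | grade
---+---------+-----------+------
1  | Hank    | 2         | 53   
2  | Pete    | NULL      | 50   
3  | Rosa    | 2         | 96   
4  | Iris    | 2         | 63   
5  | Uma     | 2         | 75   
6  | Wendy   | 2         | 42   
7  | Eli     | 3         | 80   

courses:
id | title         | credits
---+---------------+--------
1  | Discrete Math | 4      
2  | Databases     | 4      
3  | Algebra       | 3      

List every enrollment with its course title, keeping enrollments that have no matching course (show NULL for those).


LEFT JOIN keeps every row from enrollments (the left table); where course_id has no match in courses, the course columns become NULL. Walk through each enrollment:
  - enrollment 1 (Hank): course_id=2 -> matches Databases
  - enrollment 2 (Pete): course_id=NULL, no match -> kept with NULL
  - enrollment 3 (Rosa): course_id=2 -> matches Databases
  - enrollment 4 (Iris): course_id=2 -> matches Databases
  - enrollment 5 (Uma): course_id=2 -> matches Databases
  - enrollment 6 (Wendy): course_id=2 -> matches Databases
  - enrollment 7 (Eli): course_id=3 -> matches Algebra
All 7 rows appear; 1 has NULL course.

SQL:
SELECT a.student, b.title AS course
FROM enrollments a
LEFT JOIN courses b ON a.course_id = b.id

Result:
student | course   
--------+----------
Hank    | Databases
Pete    | NULL     
Rosa    | Databases
Iris    | Databases
Uma     | Databases
Wendy   | Databases
Eli     | Algebra  


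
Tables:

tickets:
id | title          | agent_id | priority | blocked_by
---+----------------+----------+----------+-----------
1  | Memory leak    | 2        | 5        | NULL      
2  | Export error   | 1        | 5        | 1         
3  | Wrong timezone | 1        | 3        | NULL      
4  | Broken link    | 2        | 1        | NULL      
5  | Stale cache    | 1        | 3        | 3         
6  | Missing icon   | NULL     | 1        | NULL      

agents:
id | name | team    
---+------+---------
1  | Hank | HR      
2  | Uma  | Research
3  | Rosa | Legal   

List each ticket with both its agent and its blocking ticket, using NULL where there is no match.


Two LEFT JOINs from the same base table tickets: one to agents via agent_id, one to tickets itself via blocked_by. Both are LEFT so every ticket is preserved.
Match against agents:
  - ticket 1 (Memory leak): agent_id=2 -> matches Uma
  - ticket 2 (Export error): agent_id=1 -> matches Hank
  - ticket 3 (Wrong timezone): agent_id=1 -> matches Hank
  - ticket 4 (Broken link): agent_id=2 -> matches Uma
  - ticket 5 (Stale cache): agent_id=1 -> matches Hank
  - ticket 6 (Missing icon): agent_id=NULL, no match -> kept with NULL
Match against tickets (self):
  - ticket 1 (Memory leak): blocked_by=NULL -> NULL
  - ticket 2 (Export error): blocked_by=1 -> Memory leak
  - ticket 3 (Wrong timezone): blocked_by=NULL -> NULL
  - ticket 4 (Broken link): blocked_by=NULL -> NULL
  - ticket 5 (Stale cache): blocked_by=3 -> Wrong timezone
  - ticket 6 (Missing icon): blocked_by=NULL -> NULL

SQL:
SELECT a.title, b.name AS agent, c.title AS blocked_by
FROM tickets a
LEFT JOIN agents b ON a.agent_id = b.id
LEFT JOIN tickets c ON a.blocked_by = c.id

Result:
title          | agent | blocked_by    
---------------+-------+---------------
Memory leak    | Uma   | NULL          
Export error   | Hank  | Memory leak   
Wrong timezone | Hank  | NULL          
Broken link    | Uma   | NULL          
Stale cache    | Hank  | Wrong timezone
Missing icon   | NULL  | NULL          
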